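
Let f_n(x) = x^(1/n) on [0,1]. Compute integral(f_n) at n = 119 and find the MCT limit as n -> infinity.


At n = 119: f_119(x) = x^(1/119).
Step 1: integral(x^(1/119), 0, 1) = [x^(1/119+1) / (1/119+1)] from 0 to 1
     = 1 / (1/119 + 1) = 1 / ((119+1)/119) = 119/(119+1)
     = 119/120 = 0.991667
Step 2: As n -> infinity, f_n(x) = x^(1/n) -> 1 for x in (0,1], and f_n is increasing in n.
By MCT, lim_n integral(f_n) = integral(lim_n f_n) = integral(1, 0, 1) = 1.
Step 3: Verify convergence: 119/120 = 0.991667 -> 1


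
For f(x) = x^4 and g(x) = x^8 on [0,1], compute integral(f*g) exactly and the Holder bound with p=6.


Step 1: Exact integral of f*g = integral(x^12, 0, 1) = 1/13
     = 0.076923
Step 2: Holder bound with p=6, q=1.2:
  ||f||_p = (integral x^24 dx)^(1/6) = (1/25)^(1/6) = 0.584804
  ||g||_q = (integral x^9.6 dx)^(1/1.2) = (1/10.6)^(1/1.2) = 0.139823
Step 3: Holder bound = ||f||_p * ||g||_q = 0.584804 * 0.139823 = 0.081769
Verification: 0.076923 <= 0.081769 (Holder holds)


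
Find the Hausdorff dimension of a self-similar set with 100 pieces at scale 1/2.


For a self-similar set with N copies scaled by 1/r:
dim_H = log(N)/log(r) = log(100)/log(2)
= 4.60517/0.693147
= 6.643856


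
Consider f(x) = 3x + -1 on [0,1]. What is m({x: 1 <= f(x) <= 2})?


f^(-1)([1, 2]) = {x : 1 <= 3x + -1 <= 2}
Solving: (1 - -1)/3 <= x <= (2 - -1)/3
= [0.666667, 1]
Intersecting with [0,1]: [0.666667, 1]
Measure = 1 - 0.666667 = 0.333333


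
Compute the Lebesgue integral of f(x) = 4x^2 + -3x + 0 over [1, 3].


The Lebesgue integral of a Riemann-integrable function agrees with the Riemann integral.
Antiderivative F(x) = (4/3)x^3 + (-3/2)x^2 + 0x
F(3) = (4/3)*3^3 + (-3/2)*3^2 + 0*3
     = (4/3)*27 + (-3/2)*9 + 0*3
     = 36 + -13.5 + 0
     = 22.5
F(1) = -0.166667
Integral = F(3) - F(1) = 22.5 - -0.166667 = 22.666667


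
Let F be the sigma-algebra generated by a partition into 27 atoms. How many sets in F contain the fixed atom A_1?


Each element of F is a union of some subset S of the 27 atoms.
The element contains A_1 iff A_1 is in S.
So we count subsets S of {A_1,...,A_27} with A_1 in S: choose freely among the other 26 atoms.
Count = 2^(27-1) = 2^26 = 67108864.


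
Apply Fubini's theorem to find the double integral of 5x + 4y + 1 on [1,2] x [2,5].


By Fubini, integrate in x first, then y.
Step 1: Fix y, integrate over x in [1,2]:
  integral(5x + 4y + 1, x=1..2)
  = 5*(2^2 - 1^2)/2 + (4y + 1)*(2 - 1)
  = 7.5 + (4y + 1)*1
  = 7.5 + 4y + 1
  = 8.5 + 4y
Step 2: Integrate over y in [2,5]:
  integral(8.5 + 4y, y=2..5)
  = 8.5*3 + 4*(5^2 - 2^2)/2
  = 25.5 + 42
  = 67.5


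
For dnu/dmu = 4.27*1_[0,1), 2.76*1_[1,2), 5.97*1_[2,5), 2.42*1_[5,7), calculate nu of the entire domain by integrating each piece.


Integrate each piece of the Radon-Nikodym derivative:
Step 1: integral_0^1 4.27 dx = 4.27*(1-0) = 4.27*1 = 4.27
Step 2: integral_1^2 2.76 dx = 2.76*(2-1) = 2.76*1 = 2.76
Step 3: integral_2^5 5.97 dx = 5.97*(5-2) = 5.97*3 = 17.91
Step 4: integral_5^7 2.42 dx = 2.42*(7-5) = 2.42*2 = 4.84
Total: 4.27 + 2.76 + 17.91 + 4.84 = 29.78


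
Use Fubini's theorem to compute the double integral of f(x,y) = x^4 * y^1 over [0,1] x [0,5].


By Fubini's theorem, the double integral factors as a product of single integrals:
Step 1: integral_0^1 x^4 dx = [x^5/5] from 0 to 1
     = 1^5/5 = 0.2
Step 2: integral_0^5 y^1 dy = [y^2/2] from 0 to 5
     = 5^2/2 = 12.5
Step 3: Double integral = 0.2 * 12.5 = 2.5


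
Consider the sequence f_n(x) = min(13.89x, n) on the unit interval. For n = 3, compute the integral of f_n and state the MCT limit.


f(x) = 13.89x on [0,1]; f_n(x) = min(13.89x, n). At n = 3:
Step 1: f(x) reaches 3 at x = 3/13.89 = 0.215983
Step 2: integral(f_3) = integral(13.89x, 0, 0.215983) + integral(3, 0.215983, 1)
       = 13.89*0.215983^2/2 + 3*(1 - 0.215983)
       = 0.323974 + 2.352052
       = 2.676026
Step 3: As n -> infinity, f_n increases to f, so by MCT integral(f_n) -> integral(f) = 13.89/2 = 6.945.
Convergence: integral(f_3) = 2.676026 -> 6.945 as n -> infinity


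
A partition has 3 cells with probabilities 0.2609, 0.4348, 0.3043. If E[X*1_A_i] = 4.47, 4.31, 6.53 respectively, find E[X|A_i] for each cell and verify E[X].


For each cell A_i: E[X|A_i] = E[X*1_A_i] / P(A_i)
Step 1: E[X|A_1] = 4.47 / 0.2609 = 17.133001
Step 2: E[X|A_2] = 4.31 / 0.4348 = 9.912603
Step 3: E[X|A_3] = 6.53 / 0.3043 = 21.459086
Verification: E[X] = sum E[X*1_A_i] = 4.47 + 4.31 + 6.53 = 15.31


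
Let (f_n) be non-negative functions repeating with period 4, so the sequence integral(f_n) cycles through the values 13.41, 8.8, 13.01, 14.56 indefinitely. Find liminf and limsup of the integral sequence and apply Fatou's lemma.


The sequence (integral(f_n)) is periodic with period 4, repeating the values 13.41, 8.8, 13.01, 14.56 indefinitely.
Step 1: For a periodic sequence, every tail (a_m, a_(m+1), ...) contains all 4 period values infinitely often.
Step 2: Hence inf of every tail = min of the period values = min(13.41, 8.8, 13.01, 14.56) = 8.8.
        liminf_n integral(f_n) = sup over m of (inf of tail from m) = 8.8.
Step 3: Similarly sup of every tail = max of the period values = 14.56.
        limsup_n integral(f_n) = 14.56.
Step 4: Fatou's lemma: integral(liminf_n f_n) <= liminf_n integral(f_n) = 8.8.
        So the integral of the pointwise liminf is at most 8.8.


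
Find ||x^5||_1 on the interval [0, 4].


Step 1: ||f||_1 = (integral_0^4 |x^5|^1 dx)^(1/1)
     = (integral_0^4 x^5 dx)^(1/1)
Step 2: integral_0^4 x^5 dx = [x^6/(6)] from 0 to 4 = 4^6/6
     = 4096/6 = 682.666667
Step 3: ||f||_1 = (682.666667)^(1/1) = 682.666667


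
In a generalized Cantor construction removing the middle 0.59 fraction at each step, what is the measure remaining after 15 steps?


Step 1: At each step, fraction remaining = 1 - 0.59 = 0.41
Step 2: After 15 steps, measure = (0.41)^15
Result = 1.555098e-06


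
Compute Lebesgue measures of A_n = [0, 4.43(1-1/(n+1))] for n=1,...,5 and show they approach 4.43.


By continuity of measure from below: if A_n increases to A, then m(A_n) -> m(A).
Here A = [0, 4.43], so m(A) = 4.43
Step 1: a_1 = 4.43*(1 - 1/2) = 2.215, m(A_1) = 2.215
Step 2: a_2 = 4.43*(1 - 1/3) = 2.9533, m(A_2) = 2.9533
Step 3: a_3 = 4.43*(1 - 1/4) = 3.3225, m(A_3) = 3.3225
Step 4: a_4 = 4.43*(1 - 1/5) = 3.544, m(A_4) = 3.544
Step 5: a_5 = 4.43*(1 - 1/6) = 3.6917, m(A_5) = 3.6917
Limit: m(A_n) -> m([0,4.43]) = 4.43


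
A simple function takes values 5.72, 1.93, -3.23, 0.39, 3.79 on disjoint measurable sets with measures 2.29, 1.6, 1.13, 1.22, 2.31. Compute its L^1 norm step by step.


Step 1: Compute |f_i|^1 for each value:
  |5.72|^1 = 5.72
  |1.93|^1 = 1.93
  |-3.23|^1 = 3.23
  |0.39|^1 = 0.39
  |3.79|^1 = 3.79
Step 2: Multiply by measures and sum:
  5.72 * 2.29 = 13.0988
  1.93 * 1.6 = 3.088
  3.23 * 1.13 = 3.6499
  0.39 * 1.22 = 0.4758
  3.79 * 2.31 = 8.7549
Sum = 13.0988 + 3.088 + 3.6499 + 0.4758 + 8.7549 = 29.0674
Step 3: Take the p-th root:
||f||_1 = (29.0674)^(1/1) = 29.0674


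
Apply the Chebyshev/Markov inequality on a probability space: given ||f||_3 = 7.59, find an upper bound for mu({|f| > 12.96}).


Chebyshev/Markov inequality: mu(|f| > eps) <= (||f||_p / eps)^p
Step 1: ||f||_3 / eps = 7.59 / 12.96 = 0.585648
Step 2: Raise to power p = 3:
  (0.585648)^3 = 0.200868
Step 3: Therefore mu(|f| > 12.96) <= 0.200868


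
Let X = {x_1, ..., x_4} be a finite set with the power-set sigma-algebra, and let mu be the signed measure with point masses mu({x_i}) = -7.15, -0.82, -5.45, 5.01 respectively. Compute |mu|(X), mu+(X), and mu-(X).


Step 1: Every measurable set is a union of atoms (the cells / points), so a Hahn decomposition is
  obtained by grouping atoms by sign: P = union of atoms with mu > 0, N = union of the remaining atoms.
  Atoms in P (indices): 4;  atoms in N (indices): 1, 2, 3
  Positive values: 5.01
  Negative values: -7.15, -0.82, -5.45
Step 2: mu+(X) = mu(P) = sum of positive atom values = 5.01
Step 3: mu-(X) = -mu(N) = sum of |negative atom values| = 13.42
Step 4: |mu|(X) = mu+(X) + mu-(X) = 5.01 + 13.42 = 18.43


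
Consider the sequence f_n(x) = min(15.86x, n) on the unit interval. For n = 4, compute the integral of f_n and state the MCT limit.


f(x) = 15.86x on [0,1]; f_n(x) = min(15.86x, n). At n = 4:
Step 1: f(x) reaches 4 at x = 4/15.86 = 0.252207
Step 2: integral(f_4) = integral(15.86x, 0, 0.252207) + integral(4, 0.252207, 1)
       = 15.86*0.252207^2/2 + 4*(1 - 0.252207)
       = 0.504414 + 2.991173
       = 3.495586
Step 3: As n -> infinity, f_n increases to f, so by MCT integral(f_n) -> integral(f) = 15.86/2 = 7.93.
Convergence: integral(f_4) = 3.495586 -> 7.93 as n -> infinity


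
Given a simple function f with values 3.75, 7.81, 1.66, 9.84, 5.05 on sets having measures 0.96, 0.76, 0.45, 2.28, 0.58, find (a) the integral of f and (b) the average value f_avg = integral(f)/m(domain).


Step 1: Integral = sum(value_i * measure_i)
= 3.75*0.96 + 7.81*0.76 + 1.66*0.45 + 9.84*2.28 + 5.05*0.58
= 3.6 + 5.9356 + 0.747 + 22.4352 + 2.929
= 35.6468
Step 2: Total measure of domain = 0.96 + 0.76 + 0.45 + 2.28 + 0.58 = 5.03
Step 3: Average value = 35.6468 / 5.03 = 7.086839


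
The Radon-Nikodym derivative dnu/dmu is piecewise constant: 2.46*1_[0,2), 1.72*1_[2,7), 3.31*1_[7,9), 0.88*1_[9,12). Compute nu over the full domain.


Integrate each piece of the Radon-Nikodym derivative:
Step 1: integral_0^2 2.46 dx = 2.46*(2-0) = 2.46*2 = 4.92
Step 2: integral_2^7 1.72 dx = 1.72*(7-2) = 1.72*5 = 8.6
Step 3: integral_7^9 3.31 dx = 3.31*(9-7) = 3.31*2 = 6.62
Step 4: integral_9^12 0.88 dx = 0.88*(12-9) = 0.88*3 = 2.64
Total: 4.92 + 8.6 + 6.62 + 2.64 = 22.78


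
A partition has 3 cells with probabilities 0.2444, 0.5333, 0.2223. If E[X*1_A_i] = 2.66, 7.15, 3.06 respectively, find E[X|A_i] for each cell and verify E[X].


For each cell A_i: E[X|A_i] = E[X*1_A_i] / P(A_i)
Step 1: E[X|A_1] = 2.66 / 0.2444 = 10.883797
Step 2: E[X|A_2] = 7.15 / 0.5333 = 13.407088
Step 3: E[X|A_3] = 3.06 / 0.2223 = 13.765182
Verification: E[X] = sum E[X*1_A_i] = 2.66 + 7.15 + 3.06 = 12.87


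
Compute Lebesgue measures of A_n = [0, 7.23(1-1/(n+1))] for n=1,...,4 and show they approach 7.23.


By continuity of measure from below: if A_n increases to A, then m(A_n) -> m(A).
Here A = [0, 7.23], so m(A) = 7.23
Step 1: a_1 = 7.23*(1 - 1/2) = 3.615, m(A_1) = 3.615
Step 2: a_2 = 7.23*(1 - 1/3) = 4.82, m(A_2) = 4.82
Step 3: a_3 = 7.23*(1 - 1/4) = 5.4225, m(A_3) = 5.4225
Step 4: a_4 = 7.23*(1 - 1/5) = 5.784, m(A_4) = 5.784
Limit: m(A_n) -> m([0,7.23]) = 7.23


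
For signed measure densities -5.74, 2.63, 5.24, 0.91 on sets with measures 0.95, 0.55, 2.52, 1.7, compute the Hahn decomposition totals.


Step 1: Compute signed measure on each set:
  Set 1: -5.74 * 0.95 = -5.453
  Set 2: 2.63 * 0.55 = 1.4465
  Set 3: 5.24 * 2.52 = 13.2048
  Set 4: 0.91 * 1.7 = 1.547
Step 2: Total signed measure = (-5.453) + (1.4465) + (13.2048) + (1.547)
     = 10.7453
Step 3: Positive part mu+(X) = sum of positive contributions = 16.1983
Step 4: Negative part mu-(X) = |sum of negative contributions| = 5.453


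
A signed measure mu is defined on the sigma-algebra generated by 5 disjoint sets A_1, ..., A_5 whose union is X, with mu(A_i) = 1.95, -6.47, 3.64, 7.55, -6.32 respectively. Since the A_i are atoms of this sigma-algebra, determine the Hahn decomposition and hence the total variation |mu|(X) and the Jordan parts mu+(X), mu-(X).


Step 1: Every measurable set is a union of atoms (the cells / points), so a Hahn decomposition is
  obtained by grouping atoms by sign: P = union of atoms with mu > 0, N = union of the remaining atoms.
  Atoms in P (indices): 1, 3, 4;  atoms in N (indices): 2, 5
  Positive values: 1.95, 3.64, 7.55
  Negative values: -6.47, -6.32
Step 2: mu+(X) = mu(P) = sum of positive atom values = 13.14
Step 3: mu-(X) = -mu(N) = sum of |negative atom values| = 12.79
Step 4: |mu|(X) = mu+(X) + mu-(X) = 13.14 + 12.79 = 25.93


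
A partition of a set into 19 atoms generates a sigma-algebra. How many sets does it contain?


Each element of the sigma-algebra is a union of some subset of the 19 atoms.
The number of such subsets is 2^19 = 524288.


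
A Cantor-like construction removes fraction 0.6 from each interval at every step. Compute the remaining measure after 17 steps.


Step 1: At each step, fraction remaining = 1 - 0.6 = 0.4
Step 2: After 17 steps, measure = (0.4)^17
Result = 1.717987e-07


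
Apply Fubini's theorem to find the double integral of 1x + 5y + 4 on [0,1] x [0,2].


By Fubini, integrate in x first, then y.
Step 1: Fix y, integrate over x in [0,1]:
  integral(1x + 5y + 4, x=0..1)
  = 1*(1^2 - 0^2)/2 + (5y + 4)*(1 - 0)
  = 0.5 + (5y + 4)*1
  = 0.5 + 5y + 4
  = 4.5 + 5y
Step 2: Integrate over y in [0,2]:
  integral(4.5 + 5y, y=0..2)
  = 4.5*2 + 5*(2^2 - 0^2)/2
  = 9 + 10
  = 19


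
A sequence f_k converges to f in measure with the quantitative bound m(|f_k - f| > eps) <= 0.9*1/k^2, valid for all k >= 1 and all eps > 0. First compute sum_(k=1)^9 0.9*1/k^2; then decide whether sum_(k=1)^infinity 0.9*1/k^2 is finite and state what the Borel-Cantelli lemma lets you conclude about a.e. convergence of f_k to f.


Step 1: List the terms 0.9*1/k^2 for k = 1 to 9:
  k=1: 0.9
  k=2: 0.225
  k=3: 0.1
  k=4: 0.05625
  k=5: 0.036
  k=6: 0.025
  k=7: 0.018367
  k=8: 0.014063
  k=9: 0.011111
Step 2: Partial sum = 0.9 + 0.225 + 0.1 + 0.05625 + 0.036 + 0.025 + 0.018367 + 0.014063 + 0.011111
     = 1.385791
Step 3: The full series sum_(k>=1) 0.9*1/k^2 converges (p-series with p = 2 > 1; a constant multiple of a convergent series converges).
Step 4: Fix eps > 0. Since sum_k m(|f_k - f| > eps) < infinity, the Borel-Cantelli lemma gives
        m(limsup_k {|f_k - f| > eps}) = 0, i.e. for a.e. x, |f_k(x) - f(x)| <= eps for all large k.
        Applying this with eps = 1/j for j = 1, 2, ... and intersecting the countably many full-measure sets,
        for a.e. x we get limsup_k |f_k(x) - f(x)| <= 1/j for every j, hence f_k -> f almost everywhere.
Conclusion: series converges; Borel-Cantelli yields f_k -> f a.e.


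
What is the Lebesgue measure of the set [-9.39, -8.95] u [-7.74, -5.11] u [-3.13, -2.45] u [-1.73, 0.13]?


For pairwise disjoint intervals, m(union) = sum of lengths.
= (-8.95 - -9.39) + (-5.11 - -7.74) + (-2.45 - -3.13) + (0.13 - -1.73)
= 0.44 + 2.63 + 0.68 + 1.86
= 5.61


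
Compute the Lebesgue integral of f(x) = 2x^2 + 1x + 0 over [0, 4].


The Lebesgue integral of a Riemann-integrable function agrees with the Riemann integral.
Antiderivative F(x) = (2/3)x^3 + (1/2)x^2 + 0x
F(4) = (2/3)*4^3 + (1/2)*4^2 + 0*4
     = (2/3)*64 + (1/2)*16 + 0*4
     = 42.666667 + 8 + 0
     = 50.666667
F(0) = 0.0
Integral = F(4) - F(0) = 50.666667 - 0.0 = 50.666667


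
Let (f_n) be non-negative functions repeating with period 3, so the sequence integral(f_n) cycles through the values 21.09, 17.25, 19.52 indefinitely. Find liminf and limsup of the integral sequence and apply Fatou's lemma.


The sequence (integral(f_n)) is periodic with period 3, repeating the values 21.09, 17.25, 19.52 indefinitely.
Step 1: For a periodic sequence, every tail (a_m, a_(m+1), ...) contains all 3 period values infinitely often.
Step 2: Hence inf of every tail = min of the period values = min(21.09, 17.25, 19.52) = 17.25.
        liminf_n integral(f_n) = sup over m of (inf of tail from m) = 17.25.
Step 3: Similarly sup of every tail = max of the period values = 21.09.
        limsup_n integral(f_n) = 21.09.
Step 4: Fatou's lemma: integral(liminf_n f_n) <= liminf_n integral(f_n) = 17.25.
        So the integral of the pointwise liminf is at most 17.25.


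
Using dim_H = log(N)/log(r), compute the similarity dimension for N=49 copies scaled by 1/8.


For a self-similar set with N copies scaled by 1/r:
dim_H = log(N)/log(r) = log(49)/log(8)
= 3.89182/2.079442
= 1.87157


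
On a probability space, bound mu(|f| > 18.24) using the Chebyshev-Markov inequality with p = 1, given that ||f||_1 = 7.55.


Chebyshev/Markov inequality: mu(|f| > eps) <= (||f||_p / eps)^p
Step 1: ||f||_1 / eps = 7.55 / 18.24 = 0.413925
Step 2: Raise to power p = 1:
  (0.413925)^1 = 0.413925
Step 3: Therefore mu(|f| > 18.24) <= 0.413925


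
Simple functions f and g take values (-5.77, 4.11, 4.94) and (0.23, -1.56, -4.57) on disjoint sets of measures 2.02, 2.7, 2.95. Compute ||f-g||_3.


Step 1: Compute differences f_i - g_i:
  -5.77 - 0.23 = -6
  4.11 - -1.56 = 5.67
  4.94 - -4.57 = 9.51
Step 2: Compute |diff|^3 * measure for each set:
  |-6|^3 * 2.02 = 216 * 2.02 = 436.32
  |5.67|^3 * 2.7 = 182.284263 * 2.7 = 492.16751
  |9.51|^3 * 2.95 = 860.085351 * 2.95 = 2537.251785
Step 3: Sum = 3465.739296
Step 4: ||f-g||_3 = (3465.739296)^(1/3) = 15.133242


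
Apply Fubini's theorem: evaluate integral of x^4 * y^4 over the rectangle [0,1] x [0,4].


By Fubini's theorem, the double integral factors as a product of single integrals:
Step 1: integral_0^1 x^4 dx = [x^5/5] from 0 to 1
     = 1^5/5 = 0.2
Step 2: integral_0^4 y^4 dy = [y^5/5] from 0 to 4
     = 4^5/5 = 204.8
Step 3: Double integral = 0.2 * 204.8 = 40.96


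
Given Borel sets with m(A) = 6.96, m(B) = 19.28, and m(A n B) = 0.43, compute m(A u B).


By inclusion-exclusion: m(A u B) = m(A) + m(B) - m(A n B)
= 6.96 + 19.28 - 0.43
= 25.81


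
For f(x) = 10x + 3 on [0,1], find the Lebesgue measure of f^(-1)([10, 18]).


f^(-1)([10, 18]) = {x : 10 <= 10x + 3 <= 18}
Solving: (10 - 3)/10 <= x <= (18 - 3)/10
= [0.7, 1.5]
Intersecting with [0,1]: [0.7, 1]
Measure = 1 - 0.7 = 0.3


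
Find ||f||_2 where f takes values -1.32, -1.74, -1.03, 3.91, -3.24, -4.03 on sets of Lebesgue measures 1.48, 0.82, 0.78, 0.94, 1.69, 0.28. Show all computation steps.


Step 1: Compute |f_i|^2 for each value:
  |-1.32|^2 = 1.7424
  |-1.74|^2 = 3.0276
  |-1.03|^2 = 1.0609
  |3.91|^2 = 15.2881
  |-3.24|^2 = 10.4976
  |-4.03|^2 = 16.2409
Step 2: Multiply by measures and sum:
  1.7424 * 1.48 = 2.578752
  3.0276 * 0.82 = 2.482632
  1.0609 * 0.78 = 0.827502
  15.2881 * 0.94 = 14.370814
  10.4976 * 1.69 = 17.740944
  16.2409 * 0.28 = 4.547452
Sum = 2.578752 + 2.482632 + 0.827502 + 14.370814 + 17.740944 + 4.547452 = 42.548096
Step 3: Take the p-th root:
||f||_2 = (42.548096)^(1/2) = 6.52289


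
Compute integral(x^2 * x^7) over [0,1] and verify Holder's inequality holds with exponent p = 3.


Step 1: Exact integral of f*g = integral(x^9, 0, 1) = 1/10
     = 0.1
Step 2: Holder bound with p=3, q=1.5:
  ||f||_p = (integral x^6 dx)^(1/3) = (1/7)^(1/3) = 0.522758
  ||g||_q = (integral x^10.5 dx)^(1/1.5) = (1/11.5)^(1/1.5) = 0.196276
Step 3: Holder bound = ||f||_p * ||g||_q = 0.522758 * 0.196276 = 0.102605
Verification: 0.1 <= 0.102605 (Holder holds)


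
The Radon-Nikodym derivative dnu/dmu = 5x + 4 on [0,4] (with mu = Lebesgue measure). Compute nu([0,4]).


nu(A) = integral_A (dnu/dmu) dmu = integral_0^4 (5x + 4) dx
Step 1: Antiderivative F(x) = (5/2)x^2 + 4x
Step 2: F(4) = (5/2)*4^2 + 4*4 = 40 + 16 = 56
Step 3: F(0) = (5/2)*0^2 + 4*0 = 0.0 + 0 = 0.0
Step 4: nu([0,4]) = F(4) - F(0) = 56 - 0.0 = 56


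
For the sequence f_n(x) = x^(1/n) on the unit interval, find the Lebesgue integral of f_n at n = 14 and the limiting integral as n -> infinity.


At n = 14: f_14(x) = x^(1/14).
Step 1: integral(x^(1/14), 0, 1) = [x^(1/14+1) / (1/14+1)] from 0 to 1
     = 1 / (1/14 + 1) = 1 / ((14+1)/14) = 14/(14+1)
     = 14/15 = 0.933333
Step 2: As n -> infinity, f_n(x) = x^(1/n) -> 1 for x in (0,1], and f_n is increasing in n.
By MCT, lim_n integral(f_n) = integral(lim_n f_n) = integral(1, 0, 1) = 1.
Step 3: Verify convergence: 14/15 = 0.933333 -> 1


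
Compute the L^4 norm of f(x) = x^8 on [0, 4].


Step 1: ||f||_4 = (integral_0^4 |x^8|^4 dx)^(1/4)
     = (integral_0^4 x^32 dx)^(1/4)
Step 2: integral_0^4 x^32 dx = [x^33/(33)] from 0 to 4 = 4^33/33
     = 73786976294838206464/33 = 2.235969e+18
Step 3: ||f||_4 = (2.235969e+18)^(1/4) = 38669.311845


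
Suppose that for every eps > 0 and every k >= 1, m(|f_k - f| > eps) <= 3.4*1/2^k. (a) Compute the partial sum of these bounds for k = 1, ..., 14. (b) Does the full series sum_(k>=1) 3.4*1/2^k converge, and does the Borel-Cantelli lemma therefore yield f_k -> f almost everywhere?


Step 1: List the terms 3.4*1/2^k for k = 1 to 14:
  k=1: 1.7
  k=2: 0.85
  k=3: 0.425
  k=4: 0.2125
  k=5: 0.10625
  k=6: 0.053125
  k=7: 0.026562
  k=8: 0.013281
  k=9: 0.006641
  k=10: 0.00332
  k=11: 0.00166
  k=12: 8.300781e-04
  k=13: 4.150391e-04
  k=14: 2.075195e-04
Step 2: Partial sum = 1.7 + 0.85 + 0.425 + 0.2125 + 0.10625 + 0.053125 + 0.026562 + 0.013281 + 0.006641 + 0.00332 + 0.00166 + 8.300781e-04 + 4.150391e-04 + 2.075195e-04
     = 3.399792
Step 3: The full series sum_(k>=1) 3.4*1/2^k converges (geometric series with ratio 1/2 < 1; a constant multiple of a convergent series converges).
Step 4: Fix eps > 0. Since sum_k m(|f_k - f| > eps) < infinity, the Borel-Cantelli lemma gives
        m(limsup_k {|f_k - f| > eps}) = 0, i.e. for a.e. x, |f_k(x) - f(x)| <= eps for all large k.
        Applying this with eps = 1/j for j = 1, 2, ... and intersecting the countably many full-measure sets,
        for a.e. x we get limsup_k |f_k(x) - f(x)| <= 1/j for every j, hence f_k -> f almost everywhere.
Conclusion: series converges; Borel-Cantelli yields f_k -> f a.e.


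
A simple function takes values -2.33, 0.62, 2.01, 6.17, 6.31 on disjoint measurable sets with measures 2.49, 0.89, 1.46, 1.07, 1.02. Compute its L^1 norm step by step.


Step 1: Compute |f_i|^1 for each value:
  |-2.33|^1 = 2.33
  |0.62|^1 = 0.62
  |2.01|^1 = 2.01
  |6.17|^1 = 6.17
  |6.31|^1 = 6.31
Step 2: Multiply by measures and sum:
  2.33 * 2.49 = 5.8017
  0.62 * 0.89 = 0.5518
  2.01 * 1.46 = 2.9346
  6.17 * 1.07 = 6.6019
  6.31 * 1.02 = 6.4362
Sum = 5.8017 + 0.5518 + 2.9346 + 6.6019 + 6.4362 = 22.3262
Step 3: Take the p-th root:
||f||_1 = (22.3262)^(1/1) = 22.3262


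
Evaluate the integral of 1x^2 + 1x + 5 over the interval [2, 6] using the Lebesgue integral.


The Lebesgue integral of a Riemann-integrable function agrees with the Riemann integral.
Antiderivative F(x) = (1/3)x^3 + (1/2)x^2 + 5x
F(6) = (1/3)*6^3 + (1/2)*6^2 + 5*6
     = (1/3)*216 + (1/2)*36 + 5*6
     = 72 + 18 + 30
     = 120
F(2) = 14.666667
Integral = F(6) - F(2) = 120 - 14.666667 = 105.333333


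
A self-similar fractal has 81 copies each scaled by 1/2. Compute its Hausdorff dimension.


For a self-similar set with N copies scaled by 1/r:
dim_H = log(N)/log(r) = log(81)/log(2)
= 4.394449/0.693147
= 6.33985


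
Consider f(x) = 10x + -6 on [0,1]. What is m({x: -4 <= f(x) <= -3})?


f^(-1)([-4, -3]) = {x : -4 <= 10x + -6 <= -3}
Solving: (-4 - -6)/10 <= x <= (-3 - -6)/10
= [0.2, 0.3]
Intersecting with [0,1]: [0.2, 0.3]
Measure = 0.3 - 0.2 = 0.1


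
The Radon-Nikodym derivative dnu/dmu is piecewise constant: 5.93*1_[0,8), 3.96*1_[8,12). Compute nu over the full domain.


Integrate each piece of the Radon-Nikodym derivative:
Step 1: integral_0^8 5.93 dx = 5.93*(8-0) = 5.93*8 = 47.44
Step 2: integral_8^12 3.96 dx = 3.96*(12-8) = 3.96*4 = 15.84
Total: 47.44 + 15.84 = 63.28


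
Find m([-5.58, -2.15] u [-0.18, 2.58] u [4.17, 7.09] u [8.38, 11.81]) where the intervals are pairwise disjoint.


For pairwise disjoint intervals, m(union) = sum of lengths.
= (-2.15 - -5.58) + (2.58 - -0.18) + (7.09 - 4.17) + (11.81 - 8.38)
= 3.43 + 2.76 + 2.92 + 3.43
= 12.54


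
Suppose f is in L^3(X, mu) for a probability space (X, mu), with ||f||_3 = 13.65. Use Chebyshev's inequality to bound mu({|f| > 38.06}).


Chebyshev/Markov inequality: mu(|f| > eps) <= (||f||_p / eps)^p
Step 1: ||f||_3 / eps = 13.65 / 38.06 = 0.358644
Step 2: Raise to power p = 3:
  (0.358644)^3 = 0.046131
Step 3: Therefore mu(|f| > 38.06) <= 0.046131


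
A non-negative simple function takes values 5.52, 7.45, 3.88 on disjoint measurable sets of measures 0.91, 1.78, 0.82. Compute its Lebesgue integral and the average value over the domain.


Step 1: Integral = sum(value_i * measure_i)
= 5.52*0.91 + 7.45*1.78 + 3.88*0.82
= 5.0232 + 13.261 + 3.1816
= 21.4658
Step 2: Total measure of domain = 0.91 + 1.78 + 0.82 = 3.51
Step 3: Average value = 21.4658 / 3.51 = 6.115613


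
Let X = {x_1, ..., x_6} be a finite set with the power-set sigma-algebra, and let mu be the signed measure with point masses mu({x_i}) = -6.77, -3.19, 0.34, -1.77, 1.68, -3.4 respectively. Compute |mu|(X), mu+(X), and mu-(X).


Step 1: Every measurable set is a union of atoms (the cells / points), so a Hahn decomposition is
  obtained by grouping atoms by sign: P = union of atoms with mu > 0, N = union of the remaining atoms.
  Atoms in P (indices): 3, 5;  atoms in N (indices): 1, 2, 4, 6
  Positive values: 0.34, 1.68
  Negative values: -6.77, -3.19, -1.77, -3.4
Step 2: mu+(X) = mu(P) = sum of positive atom values = 2.02
Step 3: mu-(X) = -mu(N) = sum of |negative atom values| = 15.13
Step 4: |mu|(X) = mu+(X) + mu-(X) = 2.02 + 15.13 = 17.15


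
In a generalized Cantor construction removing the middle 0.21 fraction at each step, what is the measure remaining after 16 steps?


Step 1: At each step, fraction remaining = 1 - 0.21 = 0.79
Step 2: After 16 steps, measure = (0.79)^16
Result = 0.023016


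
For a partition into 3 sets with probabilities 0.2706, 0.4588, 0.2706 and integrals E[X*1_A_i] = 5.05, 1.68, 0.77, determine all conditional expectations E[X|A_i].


For each cell A_i: E[X|A_i] = E[X*1_A_i] / P(A_i)
Step 1: E[X|A_1] = 5.05 / 0.2706 = 18.662232
Step 2: E[X|A_2] = 1.68 / 0.4588 = 3.661726
Step 3: E[X|A_3] = 0.77 / 0.2706 = 2.845528
Verification: E[X] = sum E[X*1_A_i] = 5.05 + 1.68 + 0.77 = 7.5


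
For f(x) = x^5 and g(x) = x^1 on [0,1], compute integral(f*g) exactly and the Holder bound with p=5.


Step 1: Exact integral of f*g = integral(x^6, 0, 1) = 1/7
     = 0.142857
Step 2: Holder bound with p=5, q=1.25:
  ||f||_p = (integral x^25 dx)^(1/5) = (1/26)^(1/5) = 0.521201
  ||g||_q = (integral x^1.25 dx)^(1/1.25) = (1/2.25)^(1/1.25) = 0.522702
Step 3: Holder bound = ||f||_p * ||g||_q = 0.521201 * 0.522702 = 0.272433
Verification: 0.142857 <= 0.272433 (Holder holds)


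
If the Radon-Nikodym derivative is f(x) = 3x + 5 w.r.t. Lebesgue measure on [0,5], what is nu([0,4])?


nu(A) = integral_A (dnu/dmu) dmu = integral_0^4 (3x + 5) dx
Step 1: Antiderivative F(x) = (3/2)x^2 + 5x
Step 2: F(4) = (3/2)*4^2 + 5*4 = 24 + 20 = 44
Step 3: F(0) = (3/2)*0^2 + 5*0 = 0.0 + 0 = 0.0
Step 4: nu([0,4]) = F(4) - F(0) = 44 - 0.0 = 44


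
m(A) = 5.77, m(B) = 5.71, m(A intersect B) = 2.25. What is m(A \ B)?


m(A \ B) = m(A) - m(A n B)
= 5.77 - 2.25
= 3.52


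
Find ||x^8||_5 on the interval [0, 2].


Step 1: ||f||_5 = (integral_0^2 |x^8|^5 dx)^(1/5)
     = (integral_0^2 x^40 dx)^(1/5)
Step 2: integral_0^2 x^40 dx = [x^41/(41)] from 0 to 2 = 2^41/41
     = 2199023255552/41 = 5.363471e+10
Step 3: ||f||_5 = (5.363471e+10)^(1/5) = 139.923027


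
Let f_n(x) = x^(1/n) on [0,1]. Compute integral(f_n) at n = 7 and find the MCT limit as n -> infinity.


At n = 7: f_7(x) = x^(1/7).
Step 1: integral(x^(1/7), 0, 1) = [x^(1/7+1) / (1/7+1)] from 0 to 1
     = 1 / (1/7 + 1) = 1 / ((7+1)/7) = 7/(7+1)
     = 7/8 = 0.875
Step 2: As n -> infinity, f_n(x) = x^(1/n) -> 1 for x in (0,1], and f_n is increasing in n.
By MCT, lim_n integral(f_n) = integral(lim_n f_n) = integral(1, 0, 1) = 1.
Step 3: Verify convergence: 7/8 = 0.875 -> 1


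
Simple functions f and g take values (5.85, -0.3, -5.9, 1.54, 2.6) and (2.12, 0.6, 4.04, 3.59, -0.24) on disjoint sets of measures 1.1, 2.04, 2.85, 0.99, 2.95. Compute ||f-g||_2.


Step 1: Compute differences f_i - g_i:
  5.85 - 2.12 = 3.73
  -0.3 - 0.6 = -0.9
  -5.9 - 4.04 = -9.94
  1.54 - 3.59 = -2.05
  2.6 - -0.24 = 2.84
Step 2: Compute |diff|^2 * measure for each set:
  |3.73|^2 * 1.1 = 13.9129 * 1.1 = 15.30419
  |-0.9|^2 * 2.04 = 0.81 * 2.04 = 1.6524
  |-9.94|^2 * 2.85 = 98.8036 * 2.85 = 281.59026
  |-2.05|^2 * 0.99 = 4.2025 * 0.99 = 4.160475
  |2.84|^2 * 2.95 = 8.0656 * 2.95 = 23.79352
Step 3: Sum = 326.500845
Step 4: ||f-g||_2 = (326.500845)^(1/2) = 18.069334


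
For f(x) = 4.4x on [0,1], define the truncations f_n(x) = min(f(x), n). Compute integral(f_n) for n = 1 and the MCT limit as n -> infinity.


f(x) = 4.4x on [0,1]; f_n(x) = min(4.4x, n). At n = 1:
Step 1: f(x) reaches 1 at x = 1/4.4 = 0.227273
Step 2: integral(f_1) = integral(4.4x, 0, 0.227273) + integral(1, 0.227273, 1)
       = 4.4*0.227273^2/2 + 1*(1 - 0.227273)
       = 0.113636 + 0.772727
       = 0.886364
Step 3: As n -> infinity, f_n increases to f, so by MCT integral(f_n) -> integral(f) = 4.4/2 = 2.2.
Convergence: integral(f_1) = 0.886364 -> 2.2 as n -> infinity


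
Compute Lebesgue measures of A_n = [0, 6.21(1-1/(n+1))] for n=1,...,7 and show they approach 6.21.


By continuity of measure from below: if A_n increases to A, then m(A_n) -> m(A).
Here A = [0, 6.21], so m(A) = 6.21
Step 1: a_1 = 6.21*(1 - 1/2) = 3.105, m(A_1) = 3.105
Step 2: a_2 = 6.21*(1 - 1/3) = 4.14, m(A_2) = 4.14
Step 3: a_3 = 6.21*(1 - 1/4) = 4.6575, m(A_3) = 4.6575
Step 4: a_4 = 6.21*(1 - 1/5) = 4.968, m(A_4) = 4.968
Step 5: a_5 = 6.21*(1 - 1/6) = 5.175, m(A_5) = 5.175
Step 6: a_6 = 6.21*(1 - 1/7) = 5.3229, m(A_6) = 5.3229
Step 7: a_7 = 6.21*(1 - 1/8) = 5.4337, m(A_7) = 5.4337
Limit: m(A_n) -> m([0,6.21]) = 6.21


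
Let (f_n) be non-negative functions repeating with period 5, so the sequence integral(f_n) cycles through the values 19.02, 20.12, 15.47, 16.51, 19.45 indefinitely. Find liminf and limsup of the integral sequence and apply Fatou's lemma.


The sequence (integral(f_n)) is periodic with period 5, repeating the values 19.02, 20.12, 15.47, 16.51, 19.45 indefinitely.
Step 1: For a periodic sequence, every tail (a_m, a_(m+1), ...) contains all 5 period values infinitely often.
Step 2: Hence inf of every tail = min of the period values = min(19.02, 20.12, 15.47, 16.51, 19.45) = 15.47.
        liminf_n integral(f_n) = sup over m of (inf of tail from m) = 15.47.
Step 3: Similarly sup of every tail = max of the period values = 20.12.
        limsup_n integral(f_n) = 20.12.
Step 4: Fatou's lemma: integral(liminf_n f_n) <= liminf_n integral(f_n) = 15.47.
        So the integral of the pointwise liminf is at most 15.47.


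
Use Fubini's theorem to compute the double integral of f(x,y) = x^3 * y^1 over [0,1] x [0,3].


By Fubini's theorem, the double integral factors as a product of single integrals:
Step 1: integral_0^1 x^3 dx = [x^4/4] from 0 to 1
     = 1^4/4 = 0.25
Step 2: integral_0^3 y^1 dy = [y^2/2] from 0 to 3
     = 3^2/2 = 4.5
Step 3: Double integral = 0.25 * 4.5 = 1.125


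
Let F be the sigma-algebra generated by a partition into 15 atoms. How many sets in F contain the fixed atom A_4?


Each element of F is a union of some subset S of the 15 atoms.
The element contains A_4 iff A_4 is in S.
So we count subsets S of {A_1,...,A_15} with A_4 in S: choose freely among the other 14 atoms.
Count = 2^(15-1) = 2^14 = 16384.


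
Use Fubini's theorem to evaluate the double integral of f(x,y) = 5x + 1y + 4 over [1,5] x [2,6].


By Fubini, integrate in x first, then y.
Step 1: Fix y, integrate over x in [1,5]:
  integral(5x + 1y + 4, x=1..5)
  = 5*(5^2 - 1^2)/2 + (1y + 4)*(5 - 1)
  = 60 + (1y + 4)*4
  = 60 + 4y + 16
  = 76 + 4y
Step 2: Integrate over y in [2,6]:
  integral(76 + 4y, y=2..6)
  = 76*4 + 4*(6^2 - 2^2)/2
  = 304 + 64
  = 368


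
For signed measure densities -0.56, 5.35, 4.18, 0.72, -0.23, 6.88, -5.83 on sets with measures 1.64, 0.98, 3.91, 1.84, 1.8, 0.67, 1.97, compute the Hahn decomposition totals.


Step 1: Compute signed measure on each set:
  Set 1: -0.56 * 1.64 = -0.9184
  Set 2: 5.35 * 0.98 = 5.243
  Set 3: 4.18 * 3.91 = 16.3438
  Set 4: 0.72 * 1.84 = 1.3248
  Set 5: -0.23 * 1.8 = -0.414
  Set 6: 6.88 * 0.67 = 4.6096
  Set 7: -5.83 * 1.97 = -11.4851
Step 2: Total signed measure = (-0.9184) + (5.243) + (16.3438) + (1.3248) + (-0.414) + (4.6096) + (-11.4851)
     = 14.7037
Step 3: Positive part mu+(X) = sum of positive contributions = 27.5212
Step 4: Negative part mu-(X) = |sum of negative contributions| = 12.8175


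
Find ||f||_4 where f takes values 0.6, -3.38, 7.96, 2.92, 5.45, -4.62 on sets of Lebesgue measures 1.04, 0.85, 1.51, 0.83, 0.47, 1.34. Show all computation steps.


Step 1: Compute |f_i|^4 for each value:
  |0.6|^4 = 0.1296
  |-3.38|^4 = 130.516915
  |7.96|^4 = 4014.692355
  |2.92|^4 = 72.699497
  |5.45|^4 = 882.238506
  |-4.62|^4 = 455.583411
Step 2: Multiply by measures and sum:
  0.1296 * 1.04 = 0.134784
  130.516915 * 0.85 = 110.939378
  4014.692355 * 1.51 = 6062.185455
  72.699497 * 0.83 = 60.340582
  882.238506 * 0.47 = 414.652098
  455.583411 * 1.34 = 610.481771
Sum = 0.134784 + 110.939378 + 6062.185455 + 60.340582 + 414.652098 + 610.481771 = 7258.734069
Step 3: Take the p-th root:
||f||_4 = (7258.734069)^(1/4) = 9.230287


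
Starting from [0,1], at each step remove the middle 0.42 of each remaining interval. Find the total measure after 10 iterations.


Step 1: At each step, fraction remaining = 1 - 0.42 = 0.58
Step 2: After 10 steps, measure = (0.58)^10
Result = 0.004308


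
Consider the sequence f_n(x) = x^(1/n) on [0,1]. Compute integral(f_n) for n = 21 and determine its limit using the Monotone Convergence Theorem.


At n = 21: f_21(x) = x^(1/21).
Step 1: integral(x^(1/21), 0, 1) = [x^(1/21+1) / (1/21+1)] from 0 to 1
     = 1 / (1/21 + 1) = 1 / ((21+1)/21) = 21/(21+1)
     = 21/22 = 0.954545
Step 2: As n -> infinity, f_n(x) = x^(1/n) -> 1 for x in (0,1], and f_n is increasing in n.
By MCT, lim_n integral(f_n) = integral(lim_n f_n) = integral(1, 0, 1) = 1.
Step 3: Verify convergence: 21/22 = 0.954545 -> 1


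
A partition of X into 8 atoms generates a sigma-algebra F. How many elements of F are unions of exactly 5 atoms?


Each element of F is a union of some subset of the 8 atoms.
Elements that are unions of exactly 5 atoms correspond to 5-element subsets of the 8 atoms.
Count = C(8, 5) = 8! / (5! * 3!) = 56.


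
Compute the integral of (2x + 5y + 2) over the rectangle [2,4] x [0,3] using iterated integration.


By Fubini, integrate in x first, then y.
Step 1: Fix y, integrate over x in [2,4]:
  integral(2x + 5y + 2, x=2..4)
  = 2*(4^2 - 2^2)/2 + (5y + 2)*(4 - 2)
  = 12 + (5y + 2)*2
  = 12 + 10y + 4
  = 16 + 10y
Step 2: Integrate over y in [0,3]:
  integral(16 + 10y, y=0..3)
  = 16*3 + 10*(3^2 - 0^2)/2
  = 48 + 45
  = 93


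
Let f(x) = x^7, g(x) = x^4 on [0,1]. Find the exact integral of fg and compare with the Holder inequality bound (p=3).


Step 1: Exact integral of f*g = integral(x^11, 0, 1) = 1/12
     = 0.083333
Step 2: Holder bound with p=3, q=1.5:
  ||f||_p = (integral x^21 dx)^(1/3) = (1/22)^(1/3) = 0.356883
  ||g||_q = (integral x^6 dx)^(1/1.5) = (1/7)^(1/1.5) = 0.273276
Step 3: Holder bound = ||f||_p * ||g||_q = 0.356883 * 0.273276 = 0.097527
Verification: 0.083333 <= 0.097527 (Holder holds)


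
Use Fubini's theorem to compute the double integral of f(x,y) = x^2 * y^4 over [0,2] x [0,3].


By Fubini's theorem, the double integral factors as a product of single integrals:
Step 1: integral_0^2 x^2 dx = [x^3/3] from 0 to 2
     = 2^3/3 = 2.666667
Step 2: integral_0^3 y^4 dy = [y^5/5] from 0 to 3
     = 3^5/5 = 48.6
Step 3: Double integral = 2.666667 * 48.6 = 129.6


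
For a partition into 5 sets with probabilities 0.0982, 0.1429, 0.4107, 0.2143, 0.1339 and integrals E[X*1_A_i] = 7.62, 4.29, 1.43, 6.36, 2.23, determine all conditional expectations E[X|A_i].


For each cell A_i: E[X|A_i] = E[X*1_A_i] / P(A_i)
Step 1: E[X|A_1] = 7.62 / 0.0982 = 77.596741
Step 2: E[X|A_2] = 4.29 / 0.1429 = 30.020994
Step 3: E[X|A_3] = 1.43 / 0.4107 = 3.48186
Step 4: E[X|A_4] = 6.36 / 0.2143 = 29.678021
Step 5: E[X|A_5] = 2.23 / 0.1339 = 16.65422
Verification: E[X] = sum E[X*1_A_i] = 7.62 + 4.29 + 1.43 + 6.36 + 2.23 = 21.93


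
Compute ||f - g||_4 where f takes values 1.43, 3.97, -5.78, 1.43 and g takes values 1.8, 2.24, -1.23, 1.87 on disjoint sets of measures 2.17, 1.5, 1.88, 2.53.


Step 1: Compute differences f_i - g_i:
  1.43 - 1.8 = -0.37
  3.97 - 2.24 = 1.73
  -5.78 - -1.23 = -4.55
  1.43 - 1.87 = -0.44
Step 2: Compute |diff|^4 * measure for each set:
  |-0.37|^4 * 2.17 = 0.018742 * 2.17 = 0.040669
  |1.73|^4 * 1.5 = 8.95745 * 1.5 = 13.436176
  |-4.55|^4 * 1.88 = 428.593506 * 1.88 = 805.755792
  |-0.44|^4 * 2.53 = 0.037481 * 2.53 = 0.094827
Step 3: Sum = 819.327463
Step 4: ||f-g||_4 = (819.327463)^(1/4) = 5.350131


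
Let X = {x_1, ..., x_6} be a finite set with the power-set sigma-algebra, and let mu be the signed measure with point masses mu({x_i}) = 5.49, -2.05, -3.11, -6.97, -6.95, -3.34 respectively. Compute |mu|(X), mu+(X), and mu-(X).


Step 1: Every measurable set is a union of atoms (the cells / points), so a Hahn decomposition is
  obtained by grouping atoms by sign: P = union of atoms with mu > 0, N = union of the remaining atoms.
  Atoms in P (indices): 1;  atoms in N (indices): 2, 3, 4, 5, 6
  Positive values: 5.49
  Negative values: -2.05, -3.11, -6.97, -6.95, -3.34
Step 2: mu+(X) = mu(P) = sum of positive atom values = 5.49
Step 3: mu-(X) = -mu(N) = sum of |negative atom values| = 22.42
Step 4: |mu|(X) = mu+(X) + mu-(X) = 5.49 + 22.42 = 27.91


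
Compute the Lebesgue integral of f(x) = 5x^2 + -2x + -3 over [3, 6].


The Lebesgue integral of a Riemann-integrable function agrees with the Riemann integral.
Antiderivative F(x) = (5/3)x^3 + (-2/2)x^2 + -3x
F(6) = (5/3)*6^3 + (-2/2)*6^2 + -3*6
     = (5/3)*216 + (-2/2)*36 + -3*6
     = 360 + -36 + -18
     = 306
F(3) = 27
Integral = F(6) - F(3) = 306 - 27 = 279


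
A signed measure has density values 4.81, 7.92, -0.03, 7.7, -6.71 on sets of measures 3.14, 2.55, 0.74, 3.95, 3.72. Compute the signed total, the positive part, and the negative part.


Step 1: Compute signed measure on each set:
  Set 1: 4.81 * 3.14 = 15.1034
  Set 2: 7.92 * 2.55 = 20.196
  Set 3: -0.03 * 0.74 = -0.0222
  Set 4: 7.7 * 3.95 = 30.415
  Set 5: -6.71 * 3.72 = -24.9612
Step 2: Total signed measure = (15.1034) + (20.196) + (-0.0222) + (30.415) + (-24.9612)
     = 40.731
Step 3: Positive part mu+(X) = sum of positive contributions = 65.7144
Step 4: Negative part mu-(X) = |sum of negative contributions| = 24.9834


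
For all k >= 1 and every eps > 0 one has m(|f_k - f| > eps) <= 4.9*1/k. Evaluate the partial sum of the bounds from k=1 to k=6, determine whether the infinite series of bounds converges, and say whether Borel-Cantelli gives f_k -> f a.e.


Step 1: List the terms 4.9*1/k for k = 1 to 6:
  k=1: 4.9
  k=2: 2.45
  k=3: 1.633333
  k=4: 1.225
  k=5: 0.98
  k=6: 0.816667
Step 2: Partial sum = 4.9 + 2.45 + 1.633333 + 1.225 + 0.98 + 0.816667
     = 12.005
Step 3: The full series sum_(k>=1) 4.9*1/k diverges (harmonic series, p = 1; a nonzero constant multiple of a divergent series diverges).
Step 4: The (first) Borel-Cantelli lemma requires a summable sequence of measures, so it does not apply here;
        from this bound alone no conclusion about a.e. convergence can be drawn (convergence in measure still
        gives an a.e.-convergent subsequence, but not a.e. convergence of the whole sequence).
Conclusion: series diverges; Borel-Cantelli is inconclusive about a.e. convergence of f_k.


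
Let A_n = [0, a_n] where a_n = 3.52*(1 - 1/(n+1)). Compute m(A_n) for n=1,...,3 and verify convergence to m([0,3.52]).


By continuity of measure from below: if A_n increases to A, then m(A_n) -> m(A).
Here A = [0, 3.52], so m(A) = 3.52
Step 1: a_1 = 3.52*(1 - 1/2) = 1.76, m(A_1) = 1.76
Step 2: a_2 = 3.52*(1 - 1/3) = 2.3467, m(A_2) = 2.3467
Step 3: a_3 = 3.52*(1 - 1/4) = 2.64, m(A_3) = 2.64
Limit: m(A_n) -> m([0,3.52]) = 3.52


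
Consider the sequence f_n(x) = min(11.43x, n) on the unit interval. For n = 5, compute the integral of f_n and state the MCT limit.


f(x) = 11.43x on [0,1]; f_n(x) = min(11.43x, n). At n = 5:
Step 1: f(x) reaches 5 at x = 5/11.43 = 0.437445
Step 2: integral(f_5) = integral(11.43x, 0, 0.437445) + integral(5, 0.437445, 1)
       = 11.43*0.437445^2/2 + 5*(1 - 0.437445)
       = 1.093613 + 2.812773
       = 3.906387
Step 3: As n -> infinity, f_n increases to f, so by MCT integral(f_n) -> integral(f) = 11.43/2 = 5.715.
Convergence: integral(f_5) = 3.906387 -> 5.715 as n -> infinity
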